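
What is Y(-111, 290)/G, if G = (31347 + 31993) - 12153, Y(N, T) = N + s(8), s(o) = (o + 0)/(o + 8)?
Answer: -13/6022 ≈ -0.0021587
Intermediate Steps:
s(o) = o/(8 + o)
Y(N, T) = ½ + N (Y(N, T) = N + 8/(8 + 8) = N + 8/16 = N + 8*(1/16) = N + ½ = ½ + N)
G = 51187 (G = 63340 - 12153 = 51187)
Y(-111, 290)/G = (½ - 111)/51187 = -221/2*1/51187 = -13/6022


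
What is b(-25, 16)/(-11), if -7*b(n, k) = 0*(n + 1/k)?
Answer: 0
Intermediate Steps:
b(n, k) = 0 (b(n, k) = -0*(n + 1/k) = -⅐*0 = 0)
b(-25, 16)/(-11) = 0/(-11) = 0*(-1/11) = 0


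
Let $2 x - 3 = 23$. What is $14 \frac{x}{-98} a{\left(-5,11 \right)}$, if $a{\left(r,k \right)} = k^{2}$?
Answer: $- \frac{1573}{7} \approx -224.71$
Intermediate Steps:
$x = 13$ ($x = \frac{3}{2} + \frac{1}{2} \cdot 23 = \frac{3}{2} + \frac{23}{2} = 13$)
$14 \frac{x}{-98} a{\left(-5,11 \right)} = 14 \frac{13}{-98} \cdot 11^{2} = 14 \cdot 13 \left(- \frac{1}{98}\right) 121 = 14 \left(- \frac{13}{98}\right) 121 = \left(- \frac{13}{7}\right) 121 = - \frac{1573}{7}$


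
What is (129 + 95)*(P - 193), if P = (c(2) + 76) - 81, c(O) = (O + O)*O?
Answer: -42560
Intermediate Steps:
c(O) = 2*O² (c(O) = (2*O)*O = 2*O²)
P = 3 (P = (2*2² + 76) - 81 = (2*4 + 76) - 81 = (8 + 76) - 81 = 84 - 81 = 3)
(129 + 95)*(P - 193) = (129 + 95)*(3 - 193) = 224*(-190) = -42560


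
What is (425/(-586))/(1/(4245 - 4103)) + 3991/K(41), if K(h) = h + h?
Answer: -1304987/24026 ≈ -54.316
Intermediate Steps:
K(h) = 2*h
(425/(-586))/(1/(4245 - 4103)) + 3991/K(41) = (425/(-586))/(1/(4245 - 4103)) + 3991/((2*41)) = (425*(-1/586))/(1/142) + 3991/82 = -425/(586*1/142) + 3991*(1/82) = -425/586*142 + 3991/82 = -30175/293 + 3991/82 = -1304987/24026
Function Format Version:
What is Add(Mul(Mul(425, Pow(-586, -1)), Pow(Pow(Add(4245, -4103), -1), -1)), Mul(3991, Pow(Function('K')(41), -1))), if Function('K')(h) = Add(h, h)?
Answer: Rational(-1304987, 24026) ≈ -54.316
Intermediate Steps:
Function('K')(h) = Mul(2, h)
Add(Mul(Mul(425, Pow(-586, -1)), Pow(Pow(Add(4245, -4103), -1), -1)), Mul(3991, Pow(Function('K')(41), -1))) = Add(Mul(Mul(425, Pow(-586, -1)), Pow(Pow(Add(4245, -4103), -1), -1)), Mul(3991, Pow(Mul(2, 41), -1))) = Add(Mul(Mul(425, Rational(-1, 586)), Pow(Pow(142, -1), -1)), Mul(3991, Pow(82, -1))) = Add(Mul(Rational(-425, 586), Pow(Rational(1, 142), -1)), Mul(3991, Rational(1, 82))) = Add(Mul(Rational(-425, 586), 142), Rational(3991, 82)) = Add(Rational(-30175, 293), Rational(3991, 82)) = Rational(-1304987, 24026)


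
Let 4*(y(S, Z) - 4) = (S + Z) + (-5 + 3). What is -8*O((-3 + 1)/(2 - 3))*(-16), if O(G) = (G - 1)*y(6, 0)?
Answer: 640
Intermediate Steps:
y(S, Z) = 7/2 + S/4 + Z/4 (y(S, Z) = 4 + ((S + Z) + (-5 + 3))/4 = 4 + ((S + Z) - 2)/4 = 4 + (-2 + S + Z)/4 = 4 + (-½ + S/4 + Z/4) = 7/2 + S/4 + Z/4)
O(G) = -5 + 5*G (O(G) = (G - 1)*(7/2 + (¼)*6 + (¼)*0) = (-1 + G)*(7/2 + 3/2 + 0) = (-1 + G)*5 = -5 + 5*G)
-8*O((-3 + 1)/(2 - 3))*(-16) = -8*(-5 + 5*((-3 + 1)/(2 - 3)))*(-16) = -8*(-5 + 5*(-2/(-1)))*(-16) = -8*(-5 + 5*(-2*(-1)))*(-16) = -8*(-5 + 5*2)*(-16) = -8*(-5 + 10)*(-16) = -8*5*(-16) = -40*(-16) = 640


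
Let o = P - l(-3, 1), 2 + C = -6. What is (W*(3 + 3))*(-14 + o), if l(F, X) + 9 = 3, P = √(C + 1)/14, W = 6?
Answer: -288 + 18*I*√7/7 ≈ -288.0 + 6.8034*I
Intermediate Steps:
C = -8 (C = -2 - 6 = -8)
P = I*√7/14 (P = √(-8 + 1)/14 = √(-7)*(1/14) = (I*√7)*(1/14) = I*√7/14 ≈ 0.18898*I)
l(F, X) = -6 (l(F, X) = -9 + 3 = -6)
o = 6 + I*√7/14 (o = I*√7/14 - 1*(-6) = I*√7/14 + 6 = 6 + I*√7/14 ≈ 6.0 + 0.18898*I)
(W*(3 + 3))*(-14 + o) = (6*(3 + 3))*(-14 + (6 + I*√7/14)) = (6*6)*(-8 + I*√7/14) = 36*(-8 + I*√7/14) = -288 + 18*I*√7/7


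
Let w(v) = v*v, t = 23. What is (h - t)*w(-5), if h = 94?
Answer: 1775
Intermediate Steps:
w(v) = v**2
(h - t)*w(-5) = (94 - 1*23)*(-5)**2 = (94 - 23)*25 = 71*25 = 1775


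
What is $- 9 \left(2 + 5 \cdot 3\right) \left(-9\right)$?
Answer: $1377$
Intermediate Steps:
$- 9 \left(2 + 5 \cdot 3\right) \left(-9\right) = - 9 \left(2 + 15\right) \left(-9\right) = \left(-9\right) 17 \left(-9\right) = \left(-153\right) \left(-9\right) = 1377$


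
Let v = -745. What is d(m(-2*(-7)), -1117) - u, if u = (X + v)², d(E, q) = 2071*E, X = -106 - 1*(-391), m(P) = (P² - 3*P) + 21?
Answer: 150825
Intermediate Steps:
m(P) = 21 + P² - 3*P
X = 285 (X = -106 + 391 = 285)
u = 211600 (u = (285 - 745)² = (-460)² = 211600)
d(m(-2*(-7)), -1117) - u = 2071*(21 + (-2*(-7))² - (-6)*(-7)) - 1*211600 = 2071*(21 + 14² - 3*14) - 211600 = 2071*(21 + 196 - 42) - 211600 = 2071*175 - 211600 = 362425 - 211600 = 150825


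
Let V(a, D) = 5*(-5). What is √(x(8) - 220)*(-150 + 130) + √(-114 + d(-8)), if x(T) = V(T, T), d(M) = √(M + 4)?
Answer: √(-114 + 2*I) - 140*I*√5 ≈ 0.093655 - 302.37*I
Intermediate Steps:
d(M) = √(4 + M)
V(a, D) = -25
x(T) = -25
√(x(8) - 220)*(-150 + 130) + √(-114 + d(-8)) = √(-25 - 220)*(-150 + 130) + √(-114 + √(4 - 8)) = √(-245)*(-20) + √(-114 + √(-4)) = (7*I*√5)*(-20) + √(-114 + 2*I) = -140*I*√5 + √(-114 + 2*I) = √(-114 + 2*I) - 140*I*√5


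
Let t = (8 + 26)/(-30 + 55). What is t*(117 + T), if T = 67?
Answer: 6256/25 ≈ 250.24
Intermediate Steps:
t = 34/25 ≈ 1.3600
t*(117 + T) = 34*(117 + 67)/25 = (34/25)*184 = 6256/25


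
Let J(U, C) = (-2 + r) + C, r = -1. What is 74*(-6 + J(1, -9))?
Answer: -1332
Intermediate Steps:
J(U, C) = -3 + C (J(U, C) = (-2 - 1) + C = -3 + C)
74*(-6 + J(1, -9)) = 74*(-6 + (-3 - 9)) = 74*(-6 - 12) = 74*(-18) = -1332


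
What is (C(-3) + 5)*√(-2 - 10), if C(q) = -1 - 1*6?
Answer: -4*I*√3 ≈ -6.9282*I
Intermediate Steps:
C(q) = -7 (C(q) = -1 - 6 = -7)
(C(-3) + 5)*√(-2 - 10) = (-7 + 5)*√(-2 - 10) = -4*I*√3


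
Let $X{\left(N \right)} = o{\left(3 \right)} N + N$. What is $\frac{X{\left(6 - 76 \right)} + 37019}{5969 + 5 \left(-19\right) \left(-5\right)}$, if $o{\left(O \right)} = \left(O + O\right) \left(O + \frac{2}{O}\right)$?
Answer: $\frac{11803}{2148} \approx 5.4949$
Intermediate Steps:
$o{\left(O \right)} = 2 O \left(O + \frac{2}{O}\right)$
$X{\left(N \right)} = 23 N$ ($X{\left(N \right)} = \left(4 + 2 \cdot 3^{2}\right) N + N = \left(4 + 2 \cdot 9\right) N + N = \left(4 + 18\right) N + N = 22 N + N = 23 N$)
$\frac{X{\left(6 - 76 \right)} + 37019}{5969 + 5 \left(-19\right) \left(-5\right)} = \frac{23 \left(6 - 76\right) + 37019}{5969 + 5 \left(-19\right) \left(-5\right)} = \frac{23 \left(6 - 76\right) + 37019}{5969 - -475} = \frac{23 \left(-70\right) + 37019}{5969 + 475} = \frac{-1610 + 37019}{6444} = 35409 \cdot \frac{1}{6444} = \frac{11803}{2148}$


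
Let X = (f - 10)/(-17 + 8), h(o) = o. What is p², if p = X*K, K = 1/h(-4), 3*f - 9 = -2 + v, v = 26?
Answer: 1/1296 ≈ 0.00077160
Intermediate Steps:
f = 11 (f = 3 + (-2 + 26)/3 = 3 + (⅓)*24 = 3 + 8 = 11)
X = -⅑ (X = (11 - 10)/(-17 + 8) = 1/(-9) = 1*(-⅑) = -⅑ ≈ -0.11111)
K = -¼ (K = 1/(-4) = -¼ ≈ -0.25000)
p = 1/36 (p = -⅑*(-¼) = 1/36 ≈ 0.027778)
p² = (1/36)² = 1/1296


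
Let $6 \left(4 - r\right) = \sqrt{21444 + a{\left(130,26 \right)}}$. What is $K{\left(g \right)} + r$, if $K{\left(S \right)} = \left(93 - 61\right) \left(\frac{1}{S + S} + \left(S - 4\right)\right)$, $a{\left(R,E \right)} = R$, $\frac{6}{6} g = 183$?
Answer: $\frac{1048972}{183} - \frac{\sqrt{21574}}{6} \approx 5707.6$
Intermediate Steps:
$g = 183$
$r = 4 - \frac{\sqrt{21574}}{6}$ ($r = 4 - \frac{\sqrt{21444 + 130}}{6} = 4 - \frac{\sqrt{21574}}{6} \approx -20.48$)
$K{\left(S \right)} = -128 + \frac{16}{S} + 32 S$ ($K{\left(S \right)} = 32 \left(\frac{1}{2 S} + \left(S - 4\right)\right) = 32 \left(\frac{1}{2 S} + \left(-4 + S\right)\right) = 32 \left(-4 + S + \frac{1}{2 S}\right) = -128 + \frac{16}{S} + 32 S$)
$K{\left(g \right)} + r = \left(-128 + \frac{16}{183} + 32 \cdot 183\right) + \left(4 - \frac{\sqrt{21574}}{6}\right) = \left(-128 + 16 \cdot \frac{1}{183} + 5856\right) + \left(4 - \frac{\sqrt{21574}}{6}\right) = \left(-128 + \frac{16}{183} + 5856\right) + \left(4 - \frac{\sqrt{21574}}{6}\right) = \frac{1048240}{183} + \left(4 - \frac{\sqrt{21574}}{6}\right) = \frac{1048972}{183} - \frac{\sqrt{21574}}{6}$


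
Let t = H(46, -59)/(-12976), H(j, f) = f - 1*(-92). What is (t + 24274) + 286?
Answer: 318690527/12976 ≈ 24560.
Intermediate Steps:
H(j, f) = 92 + f (H(j, f) = f + 92 = 92 + f)
t = -33/12976 (t = (92 - 59)/(-12976) = 33*(-1/12976) = -33/12976 ≈ -0.0025432)
(t + 24274) + 286 = (-33/12976 + 24274) + 286 = 314979391/12976 + 286 = 318690527/12976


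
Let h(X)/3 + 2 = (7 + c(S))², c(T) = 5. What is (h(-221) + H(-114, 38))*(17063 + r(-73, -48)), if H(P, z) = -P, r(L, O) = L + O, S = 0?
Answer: 9148680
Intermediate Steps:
h(X) = 426 (h(X) = -6 + 3*(7 + 5)² = -6 + 3*12² = -6 + 3*144 = -6 + 432 = 426)
(h(-221) + H(-114, 38))*(17063 + r(-73, -48)) = (426 - 1*(-114))*(17063 + (-73 - 48)) = (426 + 114)*(17063 - 121) = 540*16942 = 9148680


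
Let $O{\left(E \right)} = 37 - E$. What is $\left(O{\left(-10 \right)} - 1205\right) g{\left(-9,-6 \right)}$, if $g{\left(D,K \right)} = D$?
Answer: $10422$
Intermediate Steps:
$\left(O{\left(-10 \right)} - 1205\right) g{\left(-9,-6 \right)} = \left(\left(37 - -10\right) - 1205\right) \left(-9\right) = \left(\left(37 + 10\right) - 1205\right) \left(-9\right) = \left(47 - 1205\right) \left(-9\right) = \left(-1158\right) \left(-9\right) = 10422$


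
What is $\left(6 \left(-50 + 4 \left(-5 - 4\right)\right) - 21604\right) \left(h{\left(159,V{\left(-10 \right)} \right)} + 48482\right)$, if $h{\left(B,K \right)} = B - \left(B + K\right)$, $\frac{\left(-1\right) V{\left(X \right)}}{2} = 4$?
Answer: $-1072598800$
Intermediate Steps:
$V{\left(X \right)} = -8$ ($V{\left(X \right)} = \left(-2\right) 4 = -8$)
$h{\left(B,K \right)} = - K$ ($h{\left(B,K \right)} = B - \left(B + K\right) = - K$)
$\left(6 \left(-50 + 4 \left(-5 - 4\right)\right) - 21604\right) \left(h{\left(159,V{\left(-10 \right)} \right)} + 48482\right) = \left(6 \left(-50 + 4 \left(-5 - 4\right)\right) - 21604\right) \left(\left(-1\right) \left(-8\right) + 48482\right) = \left(6 \left(-50 + 4 \left(-9\right)\right) - 21604\right) \left(8 + 48482\right) = \left(6 \left(-50 - 36\right) - 21604\right) 48490 = \left(6 \left(-86\right) - 21604\right) 48490 = \left(-516 - 21604\right) 48490 = \left(-22120\right) 48490 = -1072598800$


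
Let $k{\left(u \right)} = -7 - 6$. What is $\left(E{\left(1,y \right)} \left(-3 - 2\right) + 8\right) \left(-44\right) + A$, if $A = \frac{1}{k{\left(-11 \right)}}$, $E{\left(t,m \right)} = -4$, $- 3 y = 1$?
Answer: $- \frac{16017}{13} \approx -1232.1$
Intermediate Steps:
$k{\left(u \right)} = -13$ ($k{\left(u \right)} = -7 - 6 = -13$)
$y = - \frac{1}{3}$ ($y = \left(- \frac{1}{3}\right) 1 = - \frac{1}{3} \approx -0.33333$)
$A = - \frac{1}{13}$ ($A = \frac{1}{-13} = - \frac{1}{13} \approx -0.076923$)
$\left(E{\left(1,y \right)} \left(-3 - 2\right) + 8\right) \left(-44\right) + A = \left(- 4 \left(-3 - 2\right) + 8\right) \left(-44\right) - \frac{1}{13} = \left(\left(-4\right) \left(-5\right) + 8\right) \left(-44\right) - \frac{1}{13} = \left(20 + 8\right) \left(-44\right) - \frac{1}{13} = 28 \left(-44\right) - \frac{1}{13} = -1232 - \frac{1}{13} = - \frac{16017}{13}$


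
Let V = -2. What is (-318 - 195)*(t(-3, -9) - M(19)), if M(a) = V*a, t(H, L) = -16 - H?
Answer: -12825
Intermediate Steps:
M(a) = -2*a
(-318 - 195)*(t(-3, -9) - M(19)) = (-318 - 195)*((-16 - 1*(-3)) - (-2)*19) = -513*((-16 + 3) - 1*(-38)) = -513*(-13 + 38) = -513*25 = -12825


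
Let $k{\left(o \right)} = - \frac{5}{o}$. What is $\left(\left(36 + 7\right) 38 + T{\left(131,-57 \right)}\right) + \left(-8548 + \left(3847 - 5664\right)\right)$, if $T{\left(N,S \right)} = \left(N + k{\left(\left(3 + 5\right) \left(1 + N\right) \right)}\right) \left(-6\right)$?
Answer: $- \frac{1674987}{176} \approx -9517.0$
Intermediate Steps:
$T{\left(N,S \right)} = - 6 N + \frac{30}{8 + 8 N}$ ($T{\left(N,S \right)} = \left(N - \frac{5}{\left(3 + 5\right) \left(1 + N\right)}\right) \left(-6\right) = \left(N - \frac{5}{8 \left(1 + N\right)}\right) \left(-6\right) = \left(N - \frac{5}{8 + 8 N}\right) \left(-6\right) = - 6 N + \frac{30}{8 + 8 N}$)
$\left(\left(36 + 7\right) 38 + T{\left(131,-57 \right)}\right) + \left(-8548 + \left(3847 - 5664\right)\right) = \left(\left(36 + 7\right) 38 + \frac{3 \left(5 - 1048 \left(1 + 131\right)\right)}{4 \left(1 + 131\right)}\right) + \left(-8548 + \left(3847 - 5664\right)\right) = \left(43 \cdot 38 + \frac{3 \left(5 - 1048 \cdot 132\right)}{4 \cdot 132}\right) - 10365 = \left(1634 + \frac{3}{4} \cdot \frac{1}{132} \left(5 - 138336\right)\right) - 10365 = \left(1634 + \frac{3}{4} \cdot \frac{1}{132} \left(-138331\right)\right) - 10365 = \left(1634 - \frac{138331}{176}\right) - 10365 = \frac{149253}{176} - 10365 = - \frac{1674987}{176}$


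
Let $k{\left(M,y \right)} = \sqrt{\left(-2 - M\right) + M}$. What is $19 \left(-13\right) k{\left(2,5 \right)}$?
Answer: $- 247 i \sqrt{2} \approx - 349.31 i$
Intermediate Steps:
$k{\left(M,y \right)} = i \sqrt{2}$ ($k{\left(M,y \right)} = \sqrt{-2} = i \sqrt{2}$)
$19 \left(-13\right) k{\left(2,5 \right)} = 19 \left(-13\right) i \sqrt{2} = - 247 i \sqrt{2}$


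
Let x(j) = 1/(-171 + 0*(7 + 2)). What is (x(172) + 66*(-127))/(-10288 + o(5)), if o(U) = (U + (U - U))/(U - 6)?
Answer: 1433323/1760103 ≈ 0.81434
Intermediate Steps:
x(j) = -1/171 (x(j) = 1/(-171 + 0*9) = 1/(-171 + 0) = 1/(-171) = -1/171)
o(U) = U/(-6 + U) (o(U) = (U + 0)/(-6 + U) = U/(-6 + U))
(x(172) + 66*(-127))/(-10288 + o(5)) = (-1/171 + 66*(-127))/(-10288 + 5/(-6 + 5)) = (-1/171 - 8382)/(-10288 + 5/(-1)) = -1433323/(171*(-10288 + 5*(-1))) = -1433323/(171*(-10288 - 5)) = -1433323/171/(-10293) = -1433323/171*(-1/10293) = 1433323/1760103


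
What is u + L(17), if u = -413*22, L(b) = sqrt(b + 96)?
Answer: -9086 + sqrt(113) ≈ -9075.4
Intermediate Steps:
L(b) = sqrt(96 + b)
u = -9086
u + L(17) = -9086 + sqrt(96 + 17) = -9086 + sqrt(113)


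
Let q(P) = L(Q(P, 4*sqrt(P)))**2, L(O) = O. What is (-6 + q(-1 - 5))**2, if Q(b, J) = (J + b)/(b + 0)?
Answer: 433/9 + 184*I*sqrt(6)/9 ≈ 48.111 + 50.078*I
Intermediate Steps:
Q(b, J) = (J + b)/b
q(P) = (P + 4*sqrt(P))**2/P**2 (q(P) = ((4*sqrt(P) + P)/P)**2 = ((P + 4*sqrt(P))/P)**2 = (P + 4*sqrt(P))**2/P**2)
(-6 + q(-1 - 5))**2 = (-6 + ((-1 - 5) + 4*sqrt(-1 - 5))**2/(-1 - 5)**2)**2 = (-6 + (-6 + 4*sqrt(-6))**2/(-6)**2)**2 = (-6 + (-6 + 4*(I*sqrt(6)))**2/36)**2 = (-6 + (-6 + 4*I*sqrt(6))**2/36)**2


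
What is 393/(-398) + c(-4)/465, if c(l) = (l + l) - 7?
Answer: -12581/12338 ≈ -1.0197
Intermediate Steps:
c(l) = -7 + 2*l (c(l) = 2*l - 7 = -7 + 2*l)
393/(-398) + c(-4)/465 = 393/(-398) + (-7 + 2*(-4))/465 = 393*(-1/398) + (-7 - 8)*(1/465) = -393/398 - 15*1/465 = -393/398 - 1/31 = -12581/12338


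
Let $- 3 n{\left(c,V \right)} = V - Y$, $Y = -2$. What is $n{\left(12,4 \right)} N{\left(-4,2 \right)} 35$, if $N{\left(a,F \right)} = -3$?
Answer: $210$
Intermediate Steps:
$n{\left(c,V \right)} = - \frac{2}{3} - \frac{V}{3}$ ($n{\left(c,V \right)} = - \frac{V - -2}{3} = - \frac{V + 2}{3} = - \frac{2 + V}{3} = - \frac{2}{3} - \frac{V}{3}$)
$n{\left(12,4 \right)} N{\left(-4,2 \right)} 35 = \left(- \frac{2}{3} - \frac{4}{3}\right) \left(-3\right) 35 = \left(-2\right) \left(-3\right) 35 = 6 \cdot 35 = 210$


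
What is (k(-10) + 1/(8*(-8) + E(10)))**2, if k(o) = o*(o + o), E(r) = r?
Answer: 116618401/2916 ≈ 39993.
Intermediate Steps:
k(o) = 2*o**2 (k(o) = o*(2*o) = 2*o**2)
(k(-10) + 1/(8*(-8) + E(10)))**2 = (2*(-10)**2 + 1/(8*(-8) + 10))**2 = (2*100 + 1/(-64 + 10))**2 = (200 + 1/(-54))**2 = (200 - 1/54)**2 = (10799/54)**2 = 116618401/2916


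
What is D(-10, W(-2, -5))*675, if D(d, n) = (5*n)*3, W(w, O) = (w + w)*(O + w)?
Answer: 283500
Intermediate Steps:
W(w, O) = 2*w*(O + w) (W(w, O) = (2*w)*(O + w) = 2*w*(O + w))
D(d, n) = 15*n
D(-10, W(-2, -5))*675 = (15*(2*(-2)*(-5 - 2)))*675 = (15*(2*(-2)*(-7)))*675 = (15*28)*675 = 420*675 = 283500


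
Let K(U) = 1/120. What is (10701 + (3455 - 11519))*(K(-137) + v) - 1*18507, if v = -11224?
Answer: -1184646921/40 ≈ -2.9616e+7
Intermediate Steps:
K(U) = 1/120
(10701 + (3455 - 11519))*(K(-137) + v) - 1*18507 = (10701 + (3455 - 11519))*(1/120 - 11224) - 1*18507 = (10701 - 8064)*(-1346879/120) - 18507 = 2637*(-1346879/120) - 18507 = -1183906641/40 - 18507 = -1184646921/40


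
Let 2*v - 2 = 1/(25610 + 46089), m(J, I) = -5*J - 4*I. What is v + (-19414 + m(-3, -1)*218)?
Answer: -2189830857/143398 ≈ -15271.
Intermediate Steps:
v = 143399/143398 (v = 1 + 1/(2*(25610 + 46089)) = 1 + (½)/71699 = 1 + (½)*(1/71699) = 1 + 1/143398 = 143399/143398 ≈ 1.0000)
v + (-19414 + m(-3, -1)*218) = 143399/143398 + (-19414 + (-5*(-3) - 4*(-1))*218) = 143399/143398 + (-19414 + (15 + 4)*218) = 143399/143398 + (-19414 + 19*218) = 143399/143398 + (-19414 + 4142) = 143399/143398 - 15272 = -2189830857/143398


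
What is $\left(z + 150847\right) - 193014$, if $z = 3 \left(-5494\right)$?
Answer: $-58649$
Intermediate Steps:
$z = -16482$
$\left(z + 150847\right) - 193014 = \left(-16482 + 150847\right) - 193014 = 134365 - 193014 = -58649$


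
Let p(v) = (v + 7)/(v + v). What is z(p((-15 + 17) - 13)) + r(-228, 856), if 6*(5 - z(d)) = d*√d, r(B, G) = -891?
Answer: -886 - √22/363 ≈ -886.01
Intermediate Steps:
p(v) = (7 + v)/(2*v) (p(v) = (7 + v)/((2*v)) = (7 + v)*(1/(2*v)) = (7 + v)/(2*v))
z(d) = 5 - d^(3/2)/6 (z(d) = 5 - d*√d/6 = 5 - d^(3/2)/6)
z(p((-15 + 17) - 13)) + r(-228, 856) = (5 - 2*√2*(-1/((-15 + 17) - 13))^(3/2)/6) - 891 = (5 - 2*√2*(-1/(2 - 13))^(3/2)/6) - 891 = (5 - 2*√2*(-1/(-11))^(3/2)/6) - 891 = (5 - 2*√22/121/6) - 891 = (5 - √22/363) - 891 = -886 - √22/363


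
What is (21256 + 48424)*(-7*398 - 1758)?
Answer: -316625920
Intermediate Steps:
(21256 + 48424)*(-7*398 - 1758) = 69680*(-2786 - 1758) = 69680*(-4544) = -316625920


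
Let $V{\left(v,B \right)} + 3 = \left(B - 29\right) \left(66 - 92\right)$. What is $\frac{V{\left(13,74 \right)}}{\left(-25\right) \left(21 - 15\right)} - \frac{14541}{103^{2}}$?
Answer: $\frac{3421069}{530450} \approx 6.4494$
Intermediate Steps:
$V{\left(v,B \right)} = 751 - 26 B$ ($V{\left(v,B \right)} = -3 + \left(B - 29\right) \left(66 - 92\right) = -3 + \left(-29 + B\right) \left(-26\right) = -3 - \left(-754 + 26 B\right) = 751 - 26 B$)
$\frac{V{\left(13,74 \right)}}{\left(-25\right) \left(21 - 15\right)} - \frac{14541}{103^{2}} = \frac{751 - 1924}{\left(-25\right) \left(21 - 15\right)} - \frac{14541}{103^{2}} = \frac{751 - 1924}{\left(-25\right) 6} - \frac{14541}{10609} = - \frac{1173}{-150} - \frac{14541}{10609} = \left(-1173\right) \left(- \frac{1}{150}\right) - \frac{14541}{10609} = \frac{391}{50} - \frac{14541}{10609} = \frac{3421069}{530450}$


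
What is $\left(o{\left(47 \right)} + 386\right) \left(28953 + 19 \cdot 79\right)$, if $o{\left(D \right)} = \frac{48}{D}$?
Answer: $\frac{553958260}{47} \approx 1.1786 \cdot 10^{7}$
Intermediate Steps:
$\left(o{\left(47 \right)} + 386\right) \left(28953 + 19 \cdot 79\right) = \left(\frac{48}{47} + 386\right) \left(28953 + 19 \cdot 79\right) = \left(48 \cdot \frac{1}{47} + 386\right) \left(28953 + 1501\right) = \left(\frac{48}{47} + 386\right) 30454 = \frac{18190}{47} \cdot 30454 = \frac{553958260}{47}$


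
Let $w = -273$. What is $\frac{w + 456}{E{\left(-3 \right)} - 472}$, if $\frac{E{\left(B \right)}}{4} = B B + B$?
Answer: $- \frac{183}{448} \approx -0.40848$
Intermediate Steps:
$E{\left(B \right)} = 4 B + 4 B^{2}$ ($E{\left(B \right)} = 4 \left(B B + B\right) = 4 \left(B^{2} + B\right) = 4 \left(B + B^{2}\right) = 4 B + 4 B^{2}$)
$\frac{w + 456}{E{\left(-3 \right)} - 472} = \frac{-273 + 456}{4 \left(-3\right) \left(1 - 3\right) - 472} = \frac{183}{4 \left(-3\right) \left(-2\right) - 472} = \frac{183}{24 - 472} = \frac{183}{-448} = 183 \left(- \frac{1}{448}\right) = - \frac{183}{448}$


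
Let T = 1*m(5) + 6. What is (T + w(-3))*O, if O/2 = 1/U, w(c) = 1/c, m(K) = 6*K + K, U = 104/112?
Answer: 3416/39 ≈ 87.590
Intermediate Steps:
U = 13/14 (U = 104*(1/112) = 13/14 ≈ 0.92857)
m(K) = 7*K
T = 41 (T = 1*(7*5) + 6 = 1*35 + 6 = 35 + 6 = 41)
O = 28/13 (O = 2/(13/14) = 2*(14/13) = 28/13 ≈ 2.1538)
(T + w(-3))*O = (41 + 1/(-3))*(28/13) = (41 - 1/3)*(28/13) = (122/3)*(28/13) = 3416/39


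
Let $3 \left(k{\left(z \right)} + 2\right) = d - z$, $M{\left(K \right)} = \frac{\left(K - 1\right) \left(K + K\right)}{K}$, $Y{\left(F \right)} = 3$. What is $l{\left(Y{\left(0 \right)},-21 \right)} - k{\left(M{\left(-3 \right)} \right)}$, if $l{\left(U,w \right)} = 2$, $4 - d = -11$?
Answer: $- \frac{11}{3} \approx -3.6667$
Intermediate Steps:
$d = 15$ ($d = 4 - -11 = 4 + 11 = 15$)
$M{\left(K \right)} = -2 + 2 K$ ($M{\left(K \right)} = \frac{\left(-1 + K\right) 2 K}{K} = \frac{2 K \left(-1 + K\right)}{K} = -2 + 2 K$)
$k{\left(z \right)} = 3 - \frac{z}{3}$ ($k{\left(z \right)} = -2 + \frac{15 - z}{3} = -2 - \left(-5 + \frac{z}{3}\right) = 3 - \frac{z}{3}$)
$l{\left(Y{\left(0 \right)},-21 \right)} - k{\left(M{\left(-3 \right)} \right)} = 2 - \left(3 - \frac{-2 + 2 \left(-3\right)}{3}\right) = 2 - \left(3 - \frac{-2 - 6}{3}\right) = 2 - \left(3 - - \frac{8}{3}\right) = 2 - \left(3 + \frac{8}{3}\right) = 2 - \frac{17}{3} = - \frac{11}{3}$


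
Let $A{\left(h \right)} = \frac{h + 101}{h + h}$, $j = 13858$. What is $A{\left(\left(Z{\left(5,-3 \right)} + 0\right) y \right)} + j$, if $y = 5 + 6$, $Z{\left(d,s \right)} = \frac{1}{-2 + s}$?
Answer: $\frac{152191}{11} \approx 13836.0$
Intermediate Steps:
$y = 11$
$A{\left(h \right)} = \frac{101 + h}{2 h}$
$A{\left(\left(Z{\left(5,-3 \right)} + 0\right) y \right)} + j = \frac{101 + \left(\frac{1}{-2 - 3} + 0\right) 11}{2 \left(\frac{1}{-2 - 3} + 0\right) 11} + 13858 = \frac{101 + \left(\frac{1}{-5} + 0\right) 11}{2 \left(\frac{1}{-5} + 0\right) 11} + 13858 = \frac{101 + \left(- \frac{1}{5} + 0\right) 11}{2 \left(- \frac{1}{5} + 0\right) 11} + 13858 = \frac{101 - \frac{11}{5}}{2 \left(\left(- \frac{1}{5}\right) 11\right)} + 13858 = \frac{101 - \frac{11}{5}}{2 \left(- \frac{11}{5}\right)} + 13858 = \frac{1}{2} \left(- \frac{5}{11}\right) \frac{494}{5} + 13858 = - \frac{247}{11} + 13858 = \frac{152191}{11}$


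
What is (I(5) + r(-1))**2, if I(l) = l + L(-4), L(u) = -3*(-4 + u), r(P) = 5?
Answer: 1156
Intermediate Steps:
L(u) = 12 - 3*u
I(l) = 24 + l (I(l) = l + (12 - 3*(-4)) = l + (12 + 12) = l + 24 = 24 + l)
(I(5) + r(-1))**2 = ((24 + 5) + 5)**2 = (29 + 5)**2 = 34**2 = 1156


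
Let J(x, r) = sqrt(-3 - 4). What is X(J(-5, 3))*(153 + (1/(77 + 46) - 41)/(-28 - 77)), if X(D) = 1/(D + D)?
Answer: -1981037*I*sqrt(7)/180810 ≈ -28.988*I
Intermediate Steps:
J(x, r) = I*sqrt(7) (J(x, r) = sqrt(-7) = I*sqrt(7))
X(D) = 1/(2*D)
X(J(-5, 3))*(153 + (1/(77 + 46) - 41)/(-28 - 77)) = (1/(2*((I*sqrt(7)))))*(153 + (1/(77 + 46) - 41)/(-28 - 77)) = ((-I*sqrt(7)/7)/2)*(153 + (1/123 - 41)/(-105)) = (-I*sqrt(7)/14)*(153 + (1/123 - 41)*(-1/105)) = (-I*sqrt(7)/14)*(153 - 5042/123*(-1/105)) = (-I*sqrt(7)/14)*(153 + 5042/12915) = -I*sqrt(7)/14*(1981037/12915) = -1981037*I*sqrt(7)/180810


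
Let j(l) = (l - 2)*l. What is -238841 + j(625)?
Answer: 150534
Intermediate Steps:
j(l) = l*(-2 + l) (j(l) = (-2 + l)*l = l*(-2 + l))
-238841 + j(625) = -238841 + 625*(-2 + 625) = -238841 + 625*623 = -238841 + 389375 = 150534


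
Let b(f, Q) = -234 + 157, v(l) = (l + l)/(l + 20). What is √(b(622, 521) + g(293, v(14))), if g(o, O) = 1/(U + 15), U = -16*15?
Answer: I*√17326/15 ≈ 8.7752*I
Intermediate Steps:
U = -240
v(l) = 2*l/(20 + l) (v(l) = (2*l)/(20 + l) = 2*l/(20 + l))
g(o, O) = -1/225 (g(o, O) = 1/(-240 + 15) = 1/(-225) = -1/225)
b(f, Q) = -77
√(b(622, 521) + g(293, v(14))) = √(-77 - 1/225) = √(-17326/225) = I*√17326/15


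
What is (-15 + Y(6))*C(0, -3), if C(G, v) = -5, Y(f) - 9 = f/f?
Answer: 25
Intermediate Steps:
Y(f) = 10 (Y(f) = 9 + f/f = 9 + 1 = 10)
(-15 + Y(6))*C(0, -3) = (-15 + 10)*(-5) = -5*(-5) = 25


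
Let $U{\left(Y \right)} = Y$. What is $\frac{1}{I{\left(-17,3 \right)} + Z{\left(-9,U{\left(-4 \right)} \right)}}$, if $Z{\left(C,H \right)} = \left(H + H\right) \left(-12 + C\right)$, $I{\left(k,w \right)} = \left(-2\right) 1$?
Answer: $\frac{1}{166} \approx 0.0060241$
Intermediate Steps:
$I{\left(k,w \right)} = -2$
$Z{\left(C,H \right)} = 2 H \left(-12 + C\right)$
$\frac{1}{I{\left(-17,3 \right)} + Z{\left(-9,U{\left(-4 \right)} \right)}} = \frac{1}{-2 + 2 \left(-4\right) \left(-12 - 9\right)} = \frac{1}{-2 + 2 \left(-4\right) \left(-21\right)} = \frac{1}{-2 + 168} = \frac{1}{166}$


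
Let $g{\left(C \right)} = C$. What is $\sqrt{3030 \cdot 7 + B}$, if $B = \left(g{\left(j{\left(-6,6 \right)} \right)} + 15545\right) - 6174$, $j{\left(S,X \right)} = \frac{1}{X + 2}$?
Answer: $\frac{\sqrt{489298}}{4} \approx 174.87$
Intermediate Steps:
$j{\left(S,X \right)} = \frac{1}{2 + X}$
$B = \frac{74969}{8}$ ($B = \left(\frac{1}{2 + 6} + 15545\right) - 6174 = \left(\frac{1}{8} + 15545\right) - 6174 = \frac{124361}{8} - 6174 = \frac{74969}{8} \approx 9371.1$)
$\sqrt{3030 \cdot 7 + B} = \sqrt{3030 \cdot 7 + \frac{74969}{8}} = \sqrt{21210 + \frac{74969}{8}} = \sqrt{\frac{244649}{8}} = \frac{\sqrt{489298}}{4}$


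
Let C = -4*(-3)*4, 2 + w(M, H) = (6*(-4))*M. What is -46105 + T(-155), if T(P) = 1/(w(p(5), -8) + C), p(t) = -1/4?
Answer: -2397459/52 ≈ -46105.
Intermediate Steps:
p(t) = -¼ (p(t) = -1*¼ = -¼)
w(M, H) = -2 - 24*M (w(M, H) = -2 + (6*(-4))*M = -2 - 24*M)
C = 48 (C = 12*4 = 48)
T(P) = 1/52 (T(P) = 1/((-2 - 24*(-¼)) + 48) = 1/((-2 + 6) + 48) = 1/(4 + 48) = 1/52)
-46105 + T(-155) = -46105 + 1/52 = -2397459/52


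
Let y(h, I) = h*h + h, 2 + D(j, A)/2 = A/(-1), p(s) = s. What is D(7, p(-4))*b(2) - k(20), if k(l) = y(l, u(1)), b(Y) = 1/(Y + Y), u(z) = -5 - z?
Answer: -419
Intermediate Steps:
D(j, A) = -4 - 2*A (D(j, A) = -4 + 2*(A/(-1)) = -4 + 2*(A*(-1)) = -4 + 2*(-A) = -4 - 2*A)
b(Y) = 1/(2*Y)
y(h, I) = h + h² (y(h, I) = h² + h = h + h²)
k(l) = l*(1 + l)
D(7, p(-4))*b(2) - k(20) = (-4 - 2*(-4))*((½)/2) - 20*(1 + 20) = (-4 + 8)*((½)*(½)) - 20*21 = 4*(¼) - 1*420 = 1 - 420 = -419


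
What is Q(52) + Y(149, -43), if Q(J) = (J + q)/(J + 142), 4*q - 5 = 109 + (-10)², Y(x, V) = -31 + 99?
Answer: 26595/388 ≈ 68.544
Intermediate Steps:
Y(x, V) = 68
q = 107/2 (q = 5/4 + (109 + (-10)²)/4 = 5/4 + (109 + 100)/4 = 5/4 + (¼)*209 = 5/4 + 209/4 = 107/2 ≈ 53.500)
Q(J) = (107/2 + J)/(142 + J) (Q(J) = (J + 107/2)/(J + 142) = (107/2 + J)/(142 + J))
Q(52) + Y(149, -43) = (107/2 + 52)/(142 + 52) + 68 = (211/2)/194 + 68 = (1/194)*(211/2) + 68 = 211/388 + 68 = 26595/388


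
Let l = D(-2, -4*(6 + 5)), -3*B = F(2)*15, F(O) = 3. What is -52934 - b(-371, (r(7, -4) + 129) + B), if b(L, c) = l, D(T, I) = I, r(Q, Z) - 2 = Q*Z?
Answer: -52890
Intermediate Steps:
r(Q, Z) = 2 + Q*Z
B = -15 ≈ -15.000
l = -44 (l = -4*(6 + 5) = -4*11 = -44)
b(L, c) = -44
-52934 - b(-371, (r(7, -4) + 129) + B) = -52934 - 1*(-44) = -52934 + 44 = -52890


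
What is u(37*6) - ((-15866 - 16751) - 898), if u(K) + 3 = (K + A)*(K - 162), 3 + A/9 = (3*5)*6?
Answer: 93812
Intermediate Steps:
A = 783 (A = -27 + 9*((3*5)*6) = -27 + 9*(15*6) = -27 + 9*90 = -27 + 810 = 783)
u(K) = -3 + (-162 + K)*(783 + K) (u(K) = -3 + (K + 783)*(K - 162) = -3 + (783 + K)*(-162 + K) = -3 + (-162 + K)*(783 + K))
u(37*6) - ((-15866 - 16751) - 898) = (-126849 + (37*6)**2 + 621*(37*6)) - ((-15866 - 16751) - 898) = (-126849 + 222**2 + 621*222) - (-32617 - 898) = (-126849 + 49284 + 137862) - 1*(-33515) = 60297 + 33515 = 93812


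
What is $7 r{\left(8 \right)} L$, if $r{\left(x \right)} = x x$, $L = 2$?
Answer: $896$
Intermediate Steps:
$r{\left(x \right)} = x^{2}$
$7 r{\left(8 \right)} L = 7 \cdot 8^{2} \cdot 2 = 7 \cdot 64 \cdot 2 = 7 \cdot 128 = 896$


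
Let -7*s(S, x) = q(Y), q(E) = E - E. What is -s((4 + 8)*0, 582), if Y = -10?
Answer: 0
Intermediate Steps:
q(E) = 0
s(S, x) = 0 (s(S, x) = -1/7*0 = 0)
-s((4 + 8)*0, 582) = -1*0 = 0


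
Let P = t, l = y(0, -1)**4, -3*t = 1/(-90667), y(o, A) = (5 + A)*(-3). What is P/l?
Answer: 1/5640212736 ≈ 1.7730e-10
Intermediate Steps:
y(o, A) = -15 - 3*A
t = 1/272001 (t = -1/3/(-90667) = -1/3*(-1/90667) = 1/272001 ≈ 3.6765e-6)
l = 20736 (l = (-15 - 3*(-1))**4 = (-15 + 3)**4 = (-12)**4 = 20736)
P = 1/272001 ≈ 3.6765e-6
P/l = (1/272001)/20736 = (1/272001)*(1/20736) = 1/5640212736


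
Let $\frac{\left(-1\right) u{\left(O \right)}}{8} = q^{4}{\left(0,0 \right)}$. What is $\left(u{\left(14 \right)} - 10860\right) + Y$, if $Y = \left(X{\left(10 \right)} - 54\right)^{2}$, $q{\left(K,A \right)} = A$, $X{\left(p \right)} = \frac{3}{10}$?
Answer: $- \frac{797631}{100} \approx -7976.3$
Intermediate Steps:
$X{\left(p \right)} = \frac{3}{10}$ ($X{\left(p \right)} = 3 \cdot \frac{1}{10} = \frac{3}{10}$)
$Y = \frac{288369}{100}$ ($Y = \left(\frac{3}{10} - 54\right)^{2} = \left(- \frac{537}{10}\right)^{2} = \frac{288369}{100} \approx 2883.7$)
$u{\left(O \right)} = 0$ ($u{\left(O \right)} = - 8 \cdot 0^{4} = \left(-8\right) 0 = 0$)
$\left(u{\left(14 \right)} - 10860\right) + Y = \left(0 - 10860\right) + \frac{288369}{100} = -10860 + \frac{288369}{100} = - \frac{797631}{100}$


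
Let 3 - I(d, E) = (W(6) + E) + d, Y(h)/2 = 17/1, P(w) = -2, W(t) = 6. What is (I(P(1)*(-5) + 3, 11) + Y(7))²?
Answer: 49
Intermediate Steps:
Y(h) = 34 (Y(h) = 2*(17/1) = 2*(17*1) = 2*17 = 34)
I(d, E) = -3 - E - d (I(d, E) = 3 - ((6 + E) + d) = 3 - (6 + E + d) = 3 + (-6 - E - d) = -3 - E - d)
(I(P(1)*(-5) + 3, 11) + Y(7))² = ((-3 - 1*11 - (-2*(-5) + 3)) + 34)² = ((-3 - 11 - (10 + 3)) + 34)² = ((-3 - 11 - 1*13) + 34)² = ((-3 - 11 - 13) + 34)² = (-27 + 34)² = 7² = 49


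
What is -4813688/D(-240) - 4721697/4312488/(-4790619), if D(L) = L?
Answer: 76734818224422371/3825830916680 ≈ 20057.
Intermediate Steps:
-4813688/D(-240) - 4721697/4312488/(-4790619) = -4813688/(-240) - 4721697/4312488/(-4790619) = -4813688*(-1/240) - 4721697*1/4312488*(-1/4790619) = 601711/30 - 1573899/1437496*(-1/4790619) = 601711/30 + 524633/2295498550008 = 76734818224422371/3825830916680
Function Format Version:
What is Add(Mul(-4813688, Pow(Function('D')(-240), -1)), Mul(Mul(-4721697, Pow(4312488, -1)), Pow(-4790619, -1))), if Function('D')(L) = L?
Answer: Rational(76734818224422371, 3825830916680) ≈ 20057.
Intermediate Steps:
Add(Mul(-4813688, Pow(Function('D')(-240), -1)), Mul(Mul(-4721697, Pow(4312488, -1)), Pow(-4790619, -1))) = Add(Mul(-4813688, Pow(-240, -1)), Mul(Mul(-4721697, Pow(4312488, -1)), Pow(-4790619, -1))) = Add(Mul(-4813688, Rational(-1, 240)), Mul(Mul(-4721697, Rational(1, 4312488)), Rational(-1, 4790619))) = Add(Rational(601711, 30), Mul(Rational(-1573899, 1437496), Rational(-1, 4790619))) = Add(Rational(601711, 30), Rational(524633, 2295498550008)) = Rational(76734818224422371, 3825830916680)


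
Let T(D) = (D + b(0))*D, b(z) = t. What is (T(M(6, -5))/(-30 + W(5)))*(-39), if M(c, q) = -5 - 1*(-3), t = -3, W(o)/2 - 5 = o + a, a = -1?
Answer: 65/2 ≈ 32.500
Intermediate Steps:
W(o) = 8 + 2*o (W(o) = 10 + 2*(o - 1) = 10 + 2*(-1 + o) = 10 + (-2 + 2*o) = 8 + 2*o)
M(c, q) = -2 (M(c, q) = -5 + 3 = -2)
b(z) = -3
T(D) = D*(-3 + D) (T(D) = (D - 3)*D = (-3 + D)*D = D*(-3 + D))
(T(M(6, -5))/(-30 + W(5)))*(-39) = ((-2*(-3 - 2))/(-30 + (8 + 2*5)))*(-39) = ((-2*(-5))/(-30 + (8 + 10)))*(-39) = (10/(-30 + 18))*(-39) = (10/(-12))*(-39) = -1/12*10*(-39) = -5/6*(-39) = 65/2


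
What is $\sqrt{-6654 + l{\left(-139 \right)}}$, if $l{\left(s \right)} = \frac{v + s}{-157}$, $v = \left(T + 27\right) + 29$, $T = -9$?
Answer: $\frac{i \sqrt{164000002}}{157} \approx 81.568 i$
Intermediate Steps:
$v = 47$ ($v = \left(-9 + 27\right) + 29 = 18 + 29 = 47$)
$l{\left(s \right)} = - \frac{47}{157} - \frac{s}{157}$ ($l{\left(s \right)} = \frac{47 + s}{-157} = \left(47 + s\right) \left(- \frac{1}{157}\right) = - \frac{47}{157} - \frac{s}{157}$)
$\sqrt{-6654 + l{\left(-139 \right)}} = \sqrt{-6654 - - \frac{92}{157}} = \sqrt{-6654 + \left(- \frac{47}{157} + \frac{139}{157}\right)} = \sqrt{-6654 + \frac{92}{157}} = \sqrt{- \frac{1044586}{157}} = \frac{i \sqrt{164000002}}{157}$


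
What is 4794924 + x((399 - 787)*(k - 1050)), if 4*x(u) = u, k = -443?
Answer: 4939745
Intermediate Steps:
x(u) = u/4
4794924 + x((399 - 787)*(k - 1050)) = 4794924 + ((399 - 787)*(-443 - 1050))/4 = 4794924 + (-388*(-1493))/4 = 4794924 + (1/4)*579284 = 4794924 + 144821 = 4939745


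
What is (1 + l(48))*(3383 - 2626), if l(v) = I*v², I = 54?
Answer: 94183669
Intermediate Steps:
l(v) = 54*v²
(1 + l(48))*(3383 - 2626) = (1 + 54*48²)*(3383 - 2626) = (1 + 54*2304)*757 = (1 + 124416)*757 = 124417*757 = 94183669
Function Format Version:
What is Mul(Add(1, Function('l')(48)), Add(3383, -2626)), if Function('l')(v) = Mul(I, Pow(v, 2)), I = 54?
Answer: 94183669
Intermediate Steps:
Function('l')(v) = Mul(54, Pow(v, 2))
Mul(Add(1, Function('l')(48)), Add(3383, -2626)) = Mul(Add(1, Mul(54, Pow(48, 2))), Add(3383, -2626)) = Mul(Add(1, Mul(54, 2304)), 757) = Mul(Add(1, 124416), 757) = Mul(124417, 757) = 94183669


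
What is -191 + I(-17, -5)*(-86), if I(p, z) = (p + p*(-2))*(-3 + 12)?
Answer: -13349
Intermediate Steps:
I(p, z) = -9*p (I(p, z) = (p - 2*p)*9 = -p*9 = -9*p)
-191 + I(-17, -5)*(-86) = -191 - 9*(-17)*(-86) = -191 + 153*(-86) = -191 - 13158 = -13349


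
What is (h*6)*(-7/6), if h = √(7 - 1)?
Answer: -7*√6 ≈ -17.146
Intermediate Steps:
h = √6 ≈ 2.4495
(h*6)*(-7/6) = (√6*6)*(-7/6) = (6*√6)*(-7*⅙) = (6*√6)*(-7/6) = -7*√6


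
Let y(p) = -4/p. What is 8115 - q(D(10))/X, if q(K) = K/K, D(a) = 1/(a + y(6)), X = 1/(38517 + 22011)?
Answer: -52413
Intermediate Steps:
X = 1/60528 ≈ 1.6521e-5
D(a) = 1/(-⅔ + a) (D(a) = 1/(a - 4/6) = 1/(a - 4*⅙) = 1/(a - ⅔) = 1/(-⅔ + a))
q(K) = 1
8115 - q(D(10))/X = 8115 - 1/1/60528 = 8115 - 60528 = -52413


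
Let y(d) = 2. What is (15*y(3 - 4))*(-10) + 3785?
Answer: 3485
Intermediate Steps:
(15*y(3 - 4))*(-10) + 3785 = (15*2)*(-10) + 3785 = 30*(-10) + 3785 = -300 + 3785 = 3485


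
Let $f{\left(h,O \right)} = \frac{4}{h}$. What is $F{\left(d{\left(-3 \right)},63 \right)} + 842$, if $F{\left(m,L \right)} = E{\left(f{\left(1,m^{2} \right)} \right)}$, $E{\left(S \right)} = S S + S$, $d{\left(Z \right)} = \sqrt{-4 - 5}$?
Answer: $862$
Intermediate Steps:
$d{\left(Z \right)} = 3 i$ ($d{\left(Z \right)} = \sqrt{-9} = 3 i$)
$E{\left(S \right)} = S + S^{2}$ ($E{\left(S \right)} = S^{2} + S = S + S^{2}$)
$F{\left(m,L \right)} = 20$ ($F{\left(m,L \right)} = \frac{4}{1} \left(1 + \frac{4}{1}\right) = 4 \cdot 1 \left(1 + 4 \cdot 1\right) = 4 \left(1 + 4\right) = 4 \cdot 5 = 20$)
$F{\left(d{\left(-3 \right)},63 \right)} + 842 = 20 + 842 = 862$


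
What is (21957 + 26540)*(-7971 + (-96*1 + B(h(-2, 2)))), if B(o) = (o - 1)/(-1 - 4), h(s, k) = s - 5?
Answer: -1955738519/5 ≈ -3.9115e+8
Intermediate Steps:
h(s, k) = -5 + s
B(o) = ⅕ - o/5 (B(o) = (-1 + o)/(-5) = (-1 + o)*(-⅕) = ⅕ - o/5)
(21957 + 26540)*(-7971 + (-96*1 + B(h(-2, 2)))) = (21957 + 26540)*(-7971 + (-96*1 + (⅕ - (-5 - 2)/5))) = 48497*(-7971 + (-96 + (⅕ - ⅕*(-7)))) = 48497*(-7971 + (-96 + (⅕ + 7/5))) = 48497*(-7971 + (-96 + 8/5)) = 48497*(-7971 - 472/5) = 48497*(-40327/5) = -1955738519/5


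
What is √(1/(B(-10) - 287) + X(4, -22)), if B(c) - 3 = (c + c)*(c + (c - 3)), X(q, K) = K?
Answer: 7*I*√869/44 ≈ 4.6898*I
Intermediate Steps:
B(c) = 3 + 2*c*(-3 + 2*c) (B(c) = 3 + (c + c)*(c + (c - 3)) = 3 + (2*c)*(c + (-3 + c)) = 3 + (2*c)*(-3 + 2*c) = 3 + 2*c*(-3 + 2*c))
√(1/(B(-10) - 287) + X(4, -22)) = √(1/((3 - 6*(-10) + 4*(-10)²) - 287) - 22) = √(1/((3 + 60 + 4*100) - 287) - 22) = √(1/((3 + 60 + 400) - 287) - 22) = √(1/(463 - 287) - 22) = √(1/176 - 22) = √(-3871/176) = 7*I*√869/44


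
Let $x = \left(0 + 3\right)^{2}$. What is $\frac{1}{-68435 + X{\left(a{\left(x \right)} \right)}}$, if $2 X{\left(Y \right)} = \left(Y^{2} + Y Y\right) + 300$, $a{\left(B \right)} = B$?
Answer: $- \frac{1}{68204} \approx -1.4662 \cdot 10^{-5}$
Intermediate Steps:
$x = 9$ ($x = 3^{2} = 9$)
$X{\left(Y \right)} = 150 + Y^{2}$ ($X{\left(Y \right)} = \frac{\left(Y^{2} + Y Y\right) + 300}{2} = \frac{\left(Y^{2} + Y^{2}\right) + 300}{2} = \frac{2 Y^{2} + 300}{2} = \frac{300 + 2 Y^{2}}{2} = 150 + Y^{2}$)
$\frac{1}{-68435 + X{\left(a{\left(x \right)} \right)}} = \frac{1}{-68435 + \left(150 + 9^{2}\right)} = \frac{1}{-68435 + \left(150 + 81\right)} = \frac{1}{-68435 + 231} = \frac{1}{-68204} = - \frac{1}{68204}$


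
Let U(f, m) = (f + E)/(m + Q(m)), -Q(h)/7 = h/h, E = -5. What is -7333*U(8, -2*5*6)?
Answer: 21999/67 ≈ 328.34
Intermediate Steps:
Q(h) = -7 (Q(h) = -7*h/h = -7*1 = -7)
U(f, m) = (-5 + f)/(-7 + m) (U(f, m) = (f - 5)/(m - 7) = (-5 + f)/(-7 + m))
-7333*U(8, -2*5*6) = -7333*(-5 + 8)/(-7 - 2*5*6) = -7333*3/(-7 - 10*6) = -7333*3/(-7 - 60) = -7333*3/(-67) = -(-7333)*3/67 = -7333*(-3/67) = 21999/67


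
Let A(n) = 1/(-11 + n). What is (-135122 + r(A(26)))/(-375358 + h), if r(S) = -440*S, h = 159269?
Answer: 405454/648267 ≈ 0.62544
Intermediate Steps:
(-135122 + r(A(26)))/(-375358 + h) = (-135122 - 440/(-11 + 26))/(-375358 + 159269) = (-135122 - 440/15)/(-216089) = (-135122 - 440*1/15)*(-1/216089) = (-135122 - 88/3)*(-1/216089) = -405454/3*(-1/216089) = 405454/648267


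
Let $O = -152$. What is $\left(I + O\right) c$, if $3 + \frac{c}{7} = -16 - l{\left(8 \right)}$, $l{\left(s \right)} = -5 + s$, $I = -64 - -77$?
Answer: $21406$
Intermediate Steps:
$I = 13$ ($I = -64 + 77 = 13$)
$c = -154$ ($c = -21 + 7 \left(-16 - \left(-5 + 8\right)\right) = -21 + 7 \left(-16 - 3\right) = -21 + 7 \left(-19\right) = -21 - 133 = -154$)
$\left(I + O\right) c = \left(13 - 152\right) \left(-154\right) = \left(-139\right) \left(-154\right) = 21406$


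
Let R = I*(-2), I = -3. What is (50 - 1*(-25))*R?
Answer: 450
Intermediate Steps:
R = 6 (R = -3*(-2) = 6)
(50 - 1*(-25))*R = (50 - 1*(-25))*6 = (50 + 25)*6 = 75*6 = 450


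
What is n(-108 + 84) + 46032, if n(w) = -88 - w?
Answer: 45968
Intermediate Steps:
n(-108 + 84) + 46032 = (-88 - (-108 + 84)) + 46032 = (-88 - 1*(-24)) + 46032 = (-88 + 24) + 46032 = -64 + 46032 = 45968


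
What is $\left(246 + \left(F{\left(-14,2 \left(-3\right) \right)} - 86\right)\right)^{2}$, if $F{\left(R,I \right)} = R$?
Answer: $21316$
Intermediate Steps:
$\left(246 + \left(F{\left(-14,2 \left(-3\right) \right)} - 86\right)\right)^{2} = \left(246 - 100\right)^{2} = 146^{2} = 21316$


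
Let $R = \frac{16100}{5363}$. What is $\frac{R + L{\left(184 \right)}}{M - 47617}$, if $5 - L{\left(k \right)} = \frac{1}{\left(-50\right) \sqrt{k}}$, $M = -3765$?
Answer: $- \frac{42915}{275561666} - \frac{\sqrt{46}}{236357200} \approx -0.00015577$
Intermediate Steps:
$L{\left(k \right)} = 5 + \frac{1}{50 \sqrt{k}}$ ($L{\left(k \right)} = 5 - \frac{1}{\left(-50\right) \sqrt{k}} = 5 - - \frac{1}{50 \sqrt{k}} = 5 + \frac{1}{50 \sqrt{k}}$)
$R = \frac{16100}{5363}$ ($R = 16100 \cdot \frac{1}{5363} = \frac{16100}{5363} \approx 3.0021$)
$\frac{R + L{\left(184 \right)}}{M - 47617} = \frac{\frac{16100}{5363} + \left(5 + \frac{1}{50 \cdot 2 \sqrt{46}}\right)}{-3765 - 47617} = \frac{\frac{16100}{5363} + \left(5 + \frac{\frac{1}{92} \sqrt{46}}{50}\right)}{-51382} = \left(\frac{16100}{5363} + \left(5 + \frac{\sqrt{46}}{4600}\right)\right) \left(- \frac{1}{51382}\right) = \left(\frac{42915}{5363} + \frac{\sqrt{46}}{4600}\right) \left(- \frac{1}{51382}\right) = - \frac{42915}{275561666} - \frac{\sqrt{46}}{236357200}$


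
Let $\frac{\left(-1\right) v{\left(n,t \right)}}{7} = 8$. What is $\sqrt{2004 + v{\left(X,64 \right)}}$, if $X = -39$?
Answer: $2 \sqrt{487} \approx 44.136$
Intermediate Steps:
$v{\left(n,t \right)} = -56$ ($v{\left(n,t \right)} = \left(-7\right) 8 = -56$)
$\sqrt{2004 + v{\left(X,64 \right)}} = \sqrt{2004 - 56} = \sqrt{1948} = 2 \sqrt{487}$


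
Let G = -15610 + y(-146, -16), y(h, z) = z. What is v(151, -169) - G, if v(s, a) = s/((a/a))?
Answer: 15777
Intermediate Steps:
v(s, a) = s (v(s, a) = s/1 = s*1 = s)
G = -15626 (G = -15610 - 16 = -15626)
v(151, -169) - G = 151 - 1*(-15626) = 151 + 15626 = 15777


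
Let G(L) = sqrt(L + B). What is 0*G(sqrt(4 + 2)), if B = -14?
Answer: 0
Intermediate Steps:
G(L) = sqrt(-14 + L) (G(L) = sqrt(L - 14) = sqrt(-14 + L))
0*G(sqrt(4 + 2)) = 0*sqrt(-14 + sqrt(4 + 2)) = 0*sqrt(-14 + sqrt(6)) = 0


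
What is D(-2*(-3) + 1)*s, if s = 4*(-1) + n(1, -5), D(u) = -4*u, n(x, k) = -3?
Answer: 196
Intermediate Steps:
s = -7 (s = 4*(-1) - 3 = -4 - 3 = -7)
D(-2*(-3) + 1)*s = -4*(-2*(-3) + 1)*(-7) = -4*(6 + 1)*(-7) = -4*7*(-7) = -28*(-7) = 196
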